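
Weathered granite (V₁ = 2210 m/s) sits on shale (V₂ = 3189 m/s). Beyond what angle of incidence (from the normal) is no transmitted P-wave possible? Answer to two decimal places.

At critical incidence the refracted ray runs along the interface (θ₂ = 90°), so sin θ_c = V₁/V₂.
θ_c = arcsin(2210/3189) = arcsin 0.6930 = 43.87°.

43.87°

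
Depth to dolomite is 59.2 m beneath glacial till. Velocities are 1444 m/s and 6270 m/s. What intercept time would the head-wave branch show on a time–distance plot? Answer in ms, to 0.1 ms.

θ_c = arcsin(V₁/V₂) = arcsin(1444/6270) = 13.31°; cos θ_c = 0.9731.
tᵢ = 2h·cos θ_c / V₁ = 2·59.2·0.9731 / 1444 = 0.07979 s.

79.8 ms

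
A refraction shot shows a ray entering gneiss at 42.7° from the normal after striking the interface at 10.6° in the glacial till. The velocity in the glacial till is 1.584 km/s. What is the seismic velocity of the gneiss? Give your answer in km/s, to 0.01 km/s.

5.84 km/s

sin 10.6° = 0.1840; sin 42.7° = 0.6782.
V₂ = V₁·(sin θ₂/sin θ₁) = 1.584·(0.6782/0.1840) = 5.84 km/s.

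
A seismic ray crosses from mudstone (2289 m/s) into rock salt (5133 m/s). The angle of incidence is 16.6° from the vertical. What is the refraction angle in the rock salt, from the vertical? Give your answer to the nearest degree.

40°

Snell's law: sin θ₂ = (V₂/V₁)·sin θ₁ = (5133/2289)·sin 16.6° = 0.6406.
θ₂ = sin⁻¹(0.6406) = 39.84° (from vertical).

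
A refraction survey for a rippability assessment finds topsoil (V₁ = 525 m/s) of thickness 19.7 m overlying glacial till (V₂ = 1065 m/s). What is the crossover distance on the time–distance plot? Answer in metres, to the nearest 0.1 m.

x_cross = 2h·√((V₂+V₁)/(V₂−V₁)).
(V₂+V₁)/(V₂−V₁) = (1065+525)/(1065−525) = 2.9444; √ = 1.7159.
x_cross = 2·19.7·1.7159 = 67.61 m.

67.6 m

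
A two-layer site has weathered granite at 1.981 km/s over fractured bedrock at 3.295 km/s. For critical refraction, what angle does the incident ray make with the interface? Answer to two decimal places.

53.04°

At critical incidence the refracted ray runs along the interface (θ₂ = 90°), so sin θ_c = V₁/V₂.
θ_c = arcsin(1.981/3.295) = arcsin 0.6012 = 36.96°.
Measured from the interface: 90° − 36.96° = 53.04°.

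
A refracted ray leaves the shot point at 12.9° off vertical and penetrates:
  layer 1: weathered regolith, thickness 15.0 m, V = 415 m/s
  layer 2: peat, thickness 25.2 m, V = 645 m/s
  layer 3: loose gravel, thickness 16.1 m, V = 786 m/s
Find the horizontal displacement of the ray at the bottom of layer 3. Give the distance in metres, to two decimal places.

Apply Snell's law at each interface; in layer i the horizontal offset is hᵢ·tan θᵢ.
Layer 1: θ = 12.90°; offset = 15.0·tan 12.90° = 3.4355 m.
Layer 2: sin θ = 645·sin 12.9°/415 = 0.3470, θ = 20.30°; offset = 25.2·tan 20.30° = 9.3231 m.
Layer 3: sin θ = 786·sin 12.9°/415 = 0.4228, θ = 25.01°; offset = 16.1·tan 25.01° = 7.5121 m.
Σ offsets = 20.2707 m.

20.27 m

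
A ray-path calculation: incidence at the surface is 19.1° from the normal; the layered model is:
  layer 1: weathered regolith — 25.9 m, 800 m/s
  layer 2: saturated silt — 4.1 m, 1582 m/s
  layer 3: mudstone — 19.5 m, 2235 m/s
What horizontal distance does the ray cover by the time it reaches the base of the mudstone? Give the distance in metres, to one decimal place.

56.4 m

Ray parameter p = sin 19.1° / 800 m/s = 4.0902e-04 s/m.
Layer 1: θ = 19.10°; offset = 25.9·tan 19.10° = 8.969 m.
Layer 2: sin θ = p·1582 = 0.6471 → θ = 40.32°; offset = 4.1·tan 40.32° = 3.480 m.
Layer 3: sin θ = p·2235 = 0.9142 → θ = 66.09°; offset = 19.5·tan 66.09° = 43.978 m.
Total horizontal offset = 56.427 m.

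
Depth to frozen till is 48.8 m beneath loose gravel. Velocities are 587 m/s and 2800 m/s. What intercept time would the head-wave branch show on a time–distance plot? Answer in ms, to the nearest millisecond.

163 ms

θ_c = arcsin(V₁/V₂) = arcsin(587/2800) = 12.10°; cos θ_c = 0.9778.
tᵢ = 2h·cos θ_c / V₁ = 2·48.8·0.9778 / 587 = 0.16257 s.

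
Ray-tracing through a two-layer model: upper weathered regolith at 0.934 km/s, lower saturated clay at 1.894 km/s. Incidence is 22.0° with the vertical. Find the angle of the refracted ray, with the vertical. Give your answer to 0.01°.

sin θ₁/V₁ = sin θ₂/V₂ ⇒ sin θ₂ = 1.894·sin 22.0°/0.934 = 1.894·0.3746/0.934 = 0.7596.
θ₂ = arcsin 0.7596 = 49.43° from the normal.

49.43°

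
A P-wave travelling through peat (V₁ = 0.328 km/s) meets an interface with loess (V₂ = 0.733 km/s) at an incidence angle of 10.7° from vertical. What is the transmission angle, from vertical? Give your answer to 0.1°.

24.5°

sin θ₁/V₁ = sin θ₂/V₂ ⇒ sin θ₂ = 0.733·sin 10.7°/0.328 = 0.733·0.1857/0.328 = 0.4149.
θ₂ = arcsin 0.4149 = 24.51° from the normal.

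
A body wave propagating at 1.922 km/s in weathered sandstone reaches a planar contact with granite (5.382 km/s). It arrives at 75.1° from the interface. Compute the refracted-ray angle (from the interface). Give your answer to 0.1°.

Convert to the normal: θ₁ = 90° − 75.1° = 14.9°.
Snell's law: sin θ₂ = (V₂/V₁)·sin θ₁ = (5.382/1.922)·sin 14.9° = 0.7200.
θ₂ = sin⁻¹(0.7200) = 46.06° (from vertical).
From the interface: 90° − 46.06° = 43.94°.

43.9°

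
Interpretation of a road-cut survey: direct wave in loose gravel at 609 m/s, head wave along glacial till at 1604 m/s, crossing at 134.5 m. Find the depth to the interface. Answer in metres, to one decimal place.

h = (x_cross/2)·√((V₂−V₁)/(V₂+V₁)).
(V₂−V₁)/(V₂+V₁) = (1604−609)/(1604+609) = 0.4496; √ = 0.6705.
h = (134.5/2)·0.6705 = 45.09 m.

45.1 m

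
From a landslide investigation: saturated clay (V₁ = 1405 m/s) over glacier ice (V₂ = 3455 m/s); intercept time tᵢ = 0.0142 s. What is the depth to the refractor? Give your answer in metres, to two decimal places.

θ_c = arcsin(1405/3455) = 24.00°; cos θ_c = 0.9136.
tᵢ = 2h cos θ_c/V₁ ⇒ h = tᵢ·V₁/(2 cos θ_c) = 0.0142·1405/(2·0.9136) = 10.92 m.

10.92 m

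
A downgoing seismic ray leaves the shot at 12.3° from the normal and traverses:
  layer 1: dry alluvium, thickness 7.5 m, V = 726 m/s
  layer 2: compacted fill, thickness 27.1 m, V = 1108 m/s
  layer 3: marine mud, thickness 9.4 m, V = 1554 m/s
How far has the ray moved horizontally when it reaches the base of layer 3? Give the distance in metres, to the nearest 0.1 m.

15.8 m

Ray parameter p = sin 12.3° / 726 m/s = 2.9343e-04 s/m.
Layer 1: θ = 12.30°; offset = 7.5·tan 12.30° = 1.635 m.
Layer 2: sin θ = p·1108 = 0.3251 → θ = 18.97°; offset = 27.1·tan 18.97° = 9.317 m.
Layer 3: sin θ = p·1554 = 0.4560 → θ = 27.13°; offset = 9.4·tan 27.13° = 4.816 m.
Total horizontal offset = 15.768 m.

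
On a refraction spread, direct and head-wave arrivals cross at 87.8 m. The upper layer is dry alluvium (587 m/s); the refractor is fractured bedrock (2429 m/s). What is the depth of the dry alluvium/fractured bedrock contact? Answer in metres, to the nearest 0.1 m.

34.3 m

h = (x_cross/2)·√((V₂−V₁)/(V₂+V₁)).
(V₂−V₁)/(V₂+V₁) = (2429−587)/(2429+587) = 0.6107; √ = 0.7815.
h = (87.8/2)·0.7815 = 34.31 m.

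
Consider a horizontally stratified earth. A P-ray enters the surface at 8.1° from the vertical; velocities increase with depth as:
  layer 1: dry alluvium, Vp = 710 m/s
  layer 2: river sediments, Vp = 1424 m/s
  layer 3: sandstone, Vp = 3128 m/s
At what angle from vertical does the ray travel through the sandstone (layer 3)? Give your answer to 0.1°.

38.4°

Ray parameter p = sin 8.1° / 710 = 1.9845e-04 s/m.
sin θ_3 = p·V_3 = 1.9845e-04 × 3128 = 0.6208.
θ_3 = 38.37° from the vertical.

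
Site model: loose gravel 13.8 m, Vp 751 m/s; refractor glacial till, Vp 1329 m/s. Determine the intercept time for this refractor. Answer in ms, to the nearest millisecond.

30 ms

tᵢ = 2h·√(V₂²−V₁²)/(V₁V₂).
√(V₂²−V₁²) = √(1329²−751²) = 1096.5 m/s.
tᵢ = 2·13.8·1096.5/(751·1329) = 0.03032 s.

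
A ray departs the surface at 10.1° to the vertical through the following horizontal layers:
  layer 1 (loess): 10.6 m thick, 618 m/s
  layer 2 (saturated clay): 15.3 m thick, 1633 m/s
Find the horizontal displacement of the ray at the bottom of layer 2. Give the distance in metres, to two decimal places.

9.89 m

Apply Snell's law at each interface; in layer i the horizontal offset is hᵢ·tan θᵢ.
Layer 1: θ = 10.10°; offset = 10.6·tan 10.10° = 1.8881 m.
Layer 2: sin θ = 1633·sin 10.1°/618 = 0.4634, θ = 27.61°; offset = 15.3·tan 27.61° = 8.0007 m.
Summing the layer offsets gives 9.8888 m.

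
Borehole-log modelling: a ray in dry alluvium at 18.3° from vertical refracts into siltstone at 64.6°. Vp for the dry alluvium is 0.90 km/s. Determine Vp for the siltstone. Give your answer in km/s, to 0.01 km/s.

Snell's law: sin 18.3°/V₁ = sin 64.6°/V₂.
V₂ = V₁·sin 64.6°/sin 18.3° = 0.90 × 2.8769 = 2.59 km/s.

2.59 km/s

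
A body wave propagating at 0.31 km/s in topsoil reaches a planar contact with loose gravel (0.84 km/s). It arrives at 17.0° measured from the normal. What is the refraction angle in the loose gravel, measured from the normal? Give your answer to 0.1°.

52.4°

Snell's law: sin θ₂ = (V₂/V₁)·sin θ₁ = (0.84/0.31)·sin 17.0° = 0.7922.
θ₂ = sin⁻¹(0.7922) = 52.39° (from vertical).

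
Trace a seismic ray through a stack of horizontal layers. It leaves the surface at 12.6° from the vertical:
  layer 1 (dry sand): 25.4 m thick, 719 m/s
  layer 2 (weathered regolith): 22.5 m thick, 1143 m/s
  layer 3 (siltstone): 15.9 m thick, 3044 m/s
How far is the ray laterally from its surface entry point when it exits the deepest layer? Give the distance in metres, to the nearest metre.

52 m

Ray parameter p = sin 12.6° / 719 m/s = 3.0340e-04 s/m.
Layer 1: θ = 12.60°; offset = 25.4·tan 12.60° = 5.678 m.
Layer 2: sin θ = p·1143 = 0.3468 → θ = 20.29°; offset = 22.5·tan 20.29° = 8.319 m.
Layer 3: sin θ = p·3044 = 0.9235 → θ = 67.45°; offset = 15.9·tan 67.45° = 38.291 m.
Σ offsets = 52.288 m.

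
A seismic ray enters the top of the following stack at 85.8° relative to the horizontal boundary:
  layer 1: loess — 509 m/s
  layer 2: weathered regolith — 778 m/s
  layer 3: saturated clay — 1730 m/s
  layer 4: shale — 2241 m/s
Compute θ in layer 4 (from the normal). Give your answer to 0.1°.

18.8°

From the normal: θ₁ = 90° − 85.8° = 4.2°.
Ray parameter p = sin 4.2° / 509 = 1.4389e-04 s/m.
sin θ_4 = p·V_4 = 1.4389e-04 × 2241 = 0.3224.
θ_4 = 18.81° from the vertical.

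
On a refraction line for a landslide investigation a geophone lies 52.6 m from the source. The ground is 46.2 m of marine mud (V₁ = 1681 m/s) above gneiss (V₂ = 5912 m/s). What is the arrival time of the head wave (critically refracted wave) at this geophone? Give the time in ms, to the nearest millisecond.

t = x/V₂ + 2h·√(V₂²−V₁²)/(V₁V₂).
√(V₂²−V₁²) = √(5912²−1681²) = 5668.0 m/s; delay term = 2·46.2·5668.0/(1681·5912) = 0.05270 s.
t = 52.6/5912 + 0.05270 = 0.06160 s.

62 ms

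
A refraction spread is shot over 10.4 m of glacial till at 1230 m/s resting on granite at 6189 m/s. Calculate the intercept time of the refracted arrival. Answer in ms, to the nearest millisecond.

tᵢ = 2h·√(V₂²−V₁²)/(V₁V₂).
√(V₂²−V₁²) = √(6189²−1230²) = 6065.5 m/s.
tᵢ = 2·10.4·6065.5/(1230·6189) = 0.01657 s.

17 ms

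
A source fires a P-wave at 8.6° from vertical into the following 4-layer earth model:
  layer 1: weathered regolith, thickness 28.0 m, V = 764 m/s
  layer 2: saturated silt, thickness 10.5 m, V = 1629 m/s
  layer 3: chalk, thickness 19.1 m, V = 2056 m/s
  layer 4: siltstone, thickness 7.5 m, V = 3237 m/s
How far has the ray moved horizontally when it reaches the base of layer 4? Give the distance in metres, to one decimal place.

Apply Snell's law at each interface; in layer i the horizontal offset is hᵢ·tan θᵢ.
Layer 1: θ = 8.60°; offset = 28.0·tan 8.60° = 4.235 m.
Layer 2: sin θ = 1629·sin 8.6°/764 = 0.3188, θ = 18.59°; offset = 10.5·tan 18.59° = 3.532 m.
Layer 3: sin θ = 2056·sin 8.6°/764 = 0.4024, θ = 23.73°; offset = 19.1·tan 23.73° = 8.396 m.
Layer 4: sin θ = 3237·sin 8.6°/764 = 0.6336, θ = 39.31°; offset = 7.5·tan 39.31° = 6.142 m.
Summing the layer offsets gives 22.304 m.

22.3 m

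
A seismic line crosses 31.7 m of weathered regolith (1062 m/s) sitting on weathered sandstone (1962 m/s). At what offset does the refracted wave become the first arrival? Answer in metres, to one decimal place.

116.2 m

x_cross = 2h·√((V₂+V₁)/(V₂−V₁)).
(V₂+V₁)/(V₂−V₁) = (1962+1062)/(1962−1062) = 3.3600; √ = 1.8330.
x_cross = 2·31.7·1.8330 = 116.21 m.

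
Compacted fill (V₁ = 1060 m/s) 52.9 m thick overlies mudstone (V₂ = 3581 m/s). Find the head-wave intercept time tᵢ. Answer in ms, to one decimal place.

95.3 ms

θ_c = arcsin(V₁/V₂) = arcsin(1060/3581) = 17.22°; cos θ_c = 0.9552.
tᵢ = 2h·cos θ_c / V₁ = 2·52.9·0.9552 / 1060 = 0.09534 s.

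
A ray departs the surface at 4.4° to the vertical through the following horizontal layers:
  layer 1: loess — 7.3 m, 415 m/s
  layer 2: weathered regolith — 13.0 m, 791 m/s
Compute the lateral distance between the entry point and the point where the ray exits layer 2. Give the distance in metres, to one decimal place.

2.5 m

Ray parameter p = sin 4.4° / 415 m/s = 1.8487e-04 s/m.
Layer 1: θ = 4.40°; offset = 7.3·tan 4.40° = 0.562 m.
Layer 2: sin θ = p·791 = 0.1462 → θ = 8.41°; offset = 13.0·tan 8.41° = 1.922 m.
Σ offsets = 2.483 m.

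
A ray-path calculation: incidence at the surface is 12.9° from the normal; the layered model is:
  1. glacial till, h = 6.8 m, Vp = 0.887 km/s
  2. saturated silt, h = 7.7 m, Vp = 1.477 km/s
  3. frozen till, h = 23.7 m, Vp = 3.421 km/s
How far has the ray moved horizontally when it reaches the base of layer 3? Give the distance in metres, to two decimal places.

44.77 m

Ray parameter p = sin 12.9° / 0.887 km/s = 2.5169e-01 s/km.
Layer 1: θ = 12.90°; offset = 6.8·tan 12.90° = 1.5574 m.
Layer 2: sin θ = p·1.477 = 0.3717 → θ = 21.82°; offset = 7.7·tan 21.82° = 3.0834 m.
Layer 3: sin θ = p·3.421 = 0.8610 → θ = 59.43°; offset = 23.7·tan 59.43° = 40.1274 m.
Σ offsets = 44.7682 m.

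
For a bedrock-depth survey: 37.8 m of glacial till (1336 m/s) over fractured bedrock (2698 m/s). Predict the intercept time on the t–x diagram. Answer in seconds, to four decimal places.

0.0492 s

θ_c = arcsin(V₁/V₂) = arcsin(1336/2698) = 29.68°; cos θ_c = 0.8688.
tᵢ = 2h·cos θ_c / V₁ = 2·37.8·0.8688 / 1336 = 0.04916 s.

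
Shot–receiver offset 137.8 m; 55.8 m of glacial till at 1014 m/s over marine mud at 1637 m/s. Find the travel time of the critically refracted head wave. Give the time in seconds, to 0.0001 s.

0.1706 s

θ_c = arcsin(V₁/V₂) = arcsin(1014/1637) = 38.27°, cos θ_c = 0.7851.
Intercept time tᵢ = 2h cos θ_c / V₁ = 2·55.8·0.7851/1014 = 0.08640 s.
t = x/V₂ + tᵢ = 137.8/1637 + 0.08640 = 0.17058 s.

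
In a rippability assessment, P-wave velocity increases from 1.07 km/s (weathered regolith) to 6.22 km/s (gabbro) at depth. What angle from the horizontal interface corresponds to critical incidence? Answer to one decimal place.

80.1°

Critical incidence: sin θ_c = V₁/V₂ = 1.07/6.22 = 0.1720.
θ_c = arcsin 0.1720 = 9.91°.
Measured from the interface: 90° − 9.91° = 80.09°.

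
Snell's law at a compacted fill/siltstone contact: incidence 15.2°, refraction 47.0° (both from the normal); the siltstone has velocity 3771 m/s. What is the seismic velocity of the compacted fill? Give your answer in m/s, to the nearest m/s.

1352 m/s

Snell's law: sin 15.2°/V₁ = sin 47.0°/V₂.
V₁ = V₂·sin 15.2°/sin 47.0° = 3771 × 0.3585 = 1351.90 m/s.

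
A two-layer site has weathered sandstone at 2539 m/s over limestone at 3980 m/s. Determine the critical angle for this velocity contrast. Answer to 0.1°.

At critical incidence the refracted ray runs along the interface (θ₂ = 90°), so sin θ_c = V₁/V₂.
θ_c = arcsin(2539/3980) = arcsin 0.6379 = 39.64°.

39.6°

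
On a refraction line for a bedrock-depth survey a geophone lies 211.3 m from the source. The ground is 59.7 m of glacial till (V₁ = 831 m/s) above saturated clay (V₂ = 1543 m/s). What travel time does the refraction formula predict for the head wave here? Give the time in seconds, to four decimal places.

0.2580 s

θ_c = arcsin(V₁/V₂) = arcsin(831/1543) = 32.59°, cos θ_c = 0.8426.
Intercept time tᵢ = 2h cos θ_c / V₁ = 2·59.7·0.8426/831 = 0.12106 s.
t = x/V₂ + tᵢ = 211.3/1543 + 0.12106 = 0.25801 s.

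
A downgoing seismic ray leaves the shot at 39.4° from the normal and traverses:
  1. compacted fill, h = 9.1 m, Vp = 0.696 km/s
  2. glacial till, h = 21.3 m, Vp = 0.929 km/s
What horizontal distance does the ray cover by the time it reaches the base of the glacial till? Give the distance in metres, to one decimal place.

41.4 m

p = sin θ₁/V₁ = sin 39.4°/0.696 = 9.1197e-01 s/km is conserved through the stack.
Layer 1: θ = 39.40°; offset = 9.1·tan 39.40° = 7.475 m.
Layer 2: sin θ = p·0.929 = 0.8472 → θ = 57.91°; offset = 21.3·tan 57.91° = 33.969 m.
Summing the layer offsets gives 41.444 m.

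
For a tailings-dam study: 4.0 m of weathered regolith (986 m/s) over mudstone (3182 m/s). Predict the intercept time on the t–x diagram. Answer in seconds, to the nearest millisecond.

tᵢ = 2h·√(V₂²−V₁²)/(V₁V₂).
√(V₂²−V₁²) = √(3182²−986²) = 3025.4 m/s.
tᵢ = 2·4.0·3025.4/(986·3182) = 0.00771 s.

0.008 s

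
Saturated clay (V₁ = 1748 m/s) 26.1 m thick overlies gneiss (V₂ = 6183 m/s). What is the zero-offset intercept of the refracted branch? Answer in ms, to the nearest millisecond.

29 ms

θ_c = arcsin(V₁/V₂) = arcsin(1748/6183) = 16.42°; cos θ_c = 0.9592.
tᵢ = 2h·cos θ_c / V₁ = 2·26.1·0.9592 / 1748 = 0.02864 s.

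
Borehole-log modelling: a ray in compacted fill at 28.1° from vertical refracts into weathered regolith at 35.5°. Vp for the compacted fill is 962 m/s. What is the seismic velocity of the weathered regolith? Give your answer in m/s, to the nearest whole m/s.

Snell's law: sin 28.1°/V₁ = sin 35.5°/V₂.
V₂ = V₁·sin 35.5°/sin 28.1° = 962 × 1.2329 = 1186.03 m/s.

1186 m/s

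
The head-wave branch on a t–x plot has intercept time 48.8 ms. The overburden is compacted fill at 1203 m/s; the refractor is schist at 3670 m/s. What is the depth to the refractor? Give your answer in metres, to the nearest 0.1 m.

θ_c = arcsin(1203/3670) = 19.13°; cos θ_c = 0.9447.
tᵢ = 2h cos θ_c/V₁ ⇒ h = tᵢ·V₁/(2 cos θ_c) = 0.0488·1203/(2·0.9447) = 31.07 m.

31.1 m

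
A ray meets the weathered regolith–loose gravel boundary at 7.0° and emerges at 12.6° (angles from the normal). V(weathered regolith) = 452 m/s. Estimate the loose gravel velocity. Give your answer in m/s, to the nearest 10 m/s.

810 m/s

Snell's law: sin 7.0°/V₁ = sin 12.6°/V₂.
V₂ = V₁·sin 12.6°/sin 7.0° = 452 × 1.7900 = 809.07 m/s.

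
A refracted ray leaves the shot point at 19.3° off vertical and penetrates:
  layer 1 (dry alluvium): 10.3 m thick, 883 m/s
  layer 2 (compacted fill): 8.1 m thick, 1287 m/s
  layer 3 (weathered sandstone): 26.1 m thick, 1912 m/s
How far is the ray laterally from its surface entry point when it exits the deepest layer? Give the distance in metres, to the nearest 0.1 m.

34.8 m

p = sin θ₁/V₁ = sin 19.3°/883 = 3.7431e-04 s/m is conserved through the stack.
Layer 1: θ = 19.30°; offset = 10.3·tan 19.30° = 3.607 m.
Layer 2: sin θ = p·1287 = 0.4817 → θ = 28.80°; offset = 8.1·tan 28.80° = 4.453 m.
Layer 3: sin θ = p·1912 = 0.7157 → θ = 45.70°; offset = 26.1·tan 45.70° = 26.745 m.
Total horizontal offset = 34.804 m.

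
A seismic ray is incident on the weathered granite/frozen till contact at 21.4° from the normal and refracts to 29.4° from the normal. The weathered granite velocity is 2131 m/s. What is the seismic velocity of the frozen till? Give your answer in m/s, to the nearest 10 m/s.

sin 21.4° = 0.3649; sin 29.4° = 0.4909.
V₂ = V₁·(sin θ₂/sin θ₁) = 2131·(0.4909/0.3649) = 2867.04 m/s.

2870 m/s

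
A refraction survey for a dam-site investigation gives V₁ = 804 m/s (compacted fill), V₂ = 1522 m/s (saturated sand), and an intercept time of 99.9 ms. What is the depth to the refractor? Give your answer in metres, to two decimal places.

θ_c = arcsin(804/1522) = 31.89°; cos θ_c = 0.8491.
tᵢ = 2h cos θ_c/V₁ ⇒ h = tᵢ·V₁/(2 cos θ_c) = 0.0999·804/(2·0.8491) = 47.30 m.

47.30 m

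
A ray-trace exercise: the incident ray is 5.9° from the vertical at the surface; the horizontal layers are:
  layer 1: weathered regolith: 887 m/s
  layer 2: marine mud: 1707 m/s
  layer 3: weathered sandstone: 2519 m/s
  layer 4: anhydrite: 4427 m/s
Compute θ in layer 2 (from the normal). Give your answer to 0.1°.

Snell's law across each interface conserves sin θ / V, so sin θ_2 = V_2·sin θ₁/V₁.
sin θ_2 = 1707 × sin 5.9° / 887 = 0.1978.
θ_2 = arcsin 0.1978 = 11.41°.

11.4°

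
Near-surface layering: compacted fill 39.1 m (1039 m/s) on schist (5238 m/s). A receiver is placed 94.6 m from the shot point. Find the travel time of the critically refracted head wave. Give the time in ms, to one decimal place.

θ_c = arcsin(V₁/V₂) = arcsin(1039/5238) = 11.44°, cos θ_c = 0.9801.
Intercept time tᵢ = 2h cos θ_c / V₁ = 2·39.1·0.9801/1039 = 0.07377 s.
t = x/V₂ + tᵢ = 94.6/5238 + 0.07377 = 0.09183 s.

91.8 ms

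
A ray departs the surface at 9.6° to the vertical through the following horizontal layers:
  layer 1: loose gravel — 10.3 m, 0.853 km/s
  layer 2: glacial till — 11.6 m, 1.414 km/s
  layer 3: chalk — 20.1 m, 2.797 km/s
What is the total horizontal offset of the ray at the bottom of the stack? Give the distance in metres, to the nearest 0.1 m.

Apply Snell's law at each interface; in layer i the horizontal offset is hᵢ·tan θᵢ.
Layer 1: θ = 9.60°; offset = 10.3·tan 9.60° = 1.742 m.
Layer 2: sin θ = 1.414·sin 9.6°/0.853 = 0.2764, θ = 16.05°; offset = 11.6·tan 16.05° = 3.337 m.
Layer 3: sin θ = 2.797·sin 9.6°/0.853 = 0.5468, θ = 33.15°; offset = 20.1·tan 33.15° = 13.128 m.
Σ offsets = 18.207 m.

18.2 m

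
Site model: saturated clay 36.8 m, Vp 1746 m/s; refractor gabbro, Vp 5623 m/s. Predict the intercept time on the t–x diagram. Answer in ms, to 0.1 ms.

θ_c = arcsin(V₁/V₂) = arcsin(1746/5623) = 18.09°; cos θ_c = 0.9506.
tᵢ = 2h·cos θ_c / V₁ = 2·36.8·0.9506 / 1746 = 0.04007 s.

40.1 ms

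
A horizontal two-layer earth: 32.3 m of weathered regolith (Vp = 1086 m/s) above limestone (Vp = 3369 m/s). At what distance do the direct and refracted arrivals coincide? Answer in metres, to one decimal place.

90.2 m

x_cross = 2h·√((V₂+V₁)/(V₂−V₁)).
(V₂+V₁)/(V₂−V₁) = (3369+1086)/(3369−1086) = 1.9514; √ = 1.3969.
x_cross = 2·32.3·1.3969 = 90.24 m.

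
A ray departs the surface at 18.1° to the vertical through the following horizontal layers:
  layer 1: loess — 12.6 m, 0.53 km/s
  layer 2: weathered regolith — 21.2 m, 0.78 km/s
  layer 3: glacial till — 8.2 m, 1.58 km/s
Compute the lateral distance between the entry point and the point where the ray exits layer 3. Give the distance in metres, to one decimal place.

Apply Snell's law at each interface; in layer i the horizontal offset is hᵢ·tan θᵢ.
Layer 1: θ = 18.10°; offset = 12.6·tan 18.10° = 4.118 m.
Layer 2: sin θ = 0.78·sin 18.1°/0.53 = 0.4572, θ = 27.21°; offset = 21.2·tan 27.21° = 10.899 m.
Layer 3: sin θ = 1.58·sin 18.1°/0.53 = 0.9262, θ = 67.85°; offset = 8.2·tan 67.85° = 20.139 m.
Summing the layer offsets gives 35.156 m.

35.2 m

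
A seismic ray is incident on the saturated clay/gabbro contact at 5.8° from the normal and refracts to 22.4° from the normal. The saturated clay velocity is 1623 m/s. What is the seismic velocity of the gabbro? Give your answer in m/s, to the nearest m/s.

Snell's law: sin 5.8°/V₁ = sin 22.4°/V₂.
V₂ = V₁·sin 22.4°/sin 5.8° = 1623 × 3.7709 = 6120.13 m/s.

6120 m/s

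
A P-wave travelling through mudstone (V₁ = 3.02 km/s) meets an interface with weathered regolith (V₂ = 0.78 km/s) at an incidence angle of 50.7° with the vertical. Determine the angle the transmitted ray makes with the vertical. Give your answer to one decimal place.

Snell's law: sin θ₂ = (V₂/V₁)·sin θ₁ = (0.78/3.02)·sin 50.7° = 0.1999.
θ₂ = sin⁻¹(0.1999) = 11.53° (from vertical).

11.5°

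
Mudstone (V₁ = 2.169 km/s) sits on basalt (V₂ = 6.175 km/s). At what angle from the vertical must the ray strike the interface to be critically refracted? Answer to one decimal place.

20.6°

At critical incidence the refracted ray runs along the interface (θ₂ = 90°), so sin θ_c = V₁/V₂.
θ_c = arcsin(2.169/6.175) = arcsin 0.3513 = 20.56°.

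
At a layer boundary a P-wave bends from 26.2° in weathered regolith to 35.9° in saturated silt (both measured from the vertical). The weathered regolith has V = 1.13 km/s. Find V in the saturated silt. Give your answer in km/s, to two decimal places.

Snell's law: sin 26.2°/V₁ = sin 35.9°/V₂.
V₂ = V₁·sin 35.9°/sin 26.2° = 1.13 × 1.3281 = 1.50 km/s.

1.50 km/s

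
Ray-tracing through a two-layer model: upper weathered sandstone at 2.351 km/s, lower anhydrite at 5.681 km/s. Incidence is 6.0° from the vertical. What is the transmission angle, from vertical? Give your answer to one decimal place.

sin θ₁/V₁ = sin θ₂/V₂ ⇒ sin θ₂ = 5.681·sin 6.0°/2.351 = 5.681·0.1045/2.351 = 0.2526.
θ₂ = sin⁻¹(0.2526) = 14.63° (from vertical).

14.6°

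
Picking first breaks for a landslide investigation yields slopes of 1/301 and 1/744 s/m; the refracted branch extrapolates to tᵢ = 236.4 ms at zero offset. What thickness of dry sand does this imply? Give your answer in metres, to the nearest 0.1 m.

h = tᵢ·V₁·V₂ / (2·√(V₂²−V₁²)).
√(V₂²−V₁²) = √(744² − 301²) = 680.4 m/s.
h = 0.2364 s × 301 × 744 / (2 × 680.4) = 38.90 m.

38.9 m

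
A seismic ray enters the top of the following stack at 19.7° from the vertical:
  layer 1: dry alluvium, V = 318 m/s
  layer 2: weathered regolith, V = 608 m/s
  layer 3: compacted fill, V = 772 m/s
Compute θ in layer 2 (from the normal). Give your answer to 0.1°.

Ray parameter p = sin 19.7° / 318 = 1.0600e-03 s/m.
sin θ_2 = p·V_2 = 1.0600e-03 × 608 = 0.6445.
θ_2 = 40.13° from the vertical.

40.1°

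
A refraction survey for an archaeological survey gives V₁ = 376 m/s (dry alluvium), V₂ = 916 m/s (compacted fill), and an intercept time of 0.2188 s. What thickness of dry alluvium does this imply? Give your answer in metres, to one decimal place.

θ_c = arcsin(376/916) = 24.24°; cos θ_c = 0.9119.
tᵢ = 2h cos θ_c/V₁ ⇒ h = tᵢ·V₁/(2 cos θ_c) = 0.2188·376/(2·0.9119) = 45.11 m.

45.1 m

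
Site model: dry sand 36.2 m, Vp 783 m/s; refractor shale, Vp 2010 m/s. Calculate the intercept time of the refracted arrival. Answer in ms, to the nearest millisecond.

θ_c = arcsin(V₁/V₂) = arcsin(783/2010) = 22.93°; cos θ_c = 0.9210.
tᵢ = 2h·cos θ_c / V₁ = 2·36.2·0.9210 / 783 = 0.08516 s.

85 ms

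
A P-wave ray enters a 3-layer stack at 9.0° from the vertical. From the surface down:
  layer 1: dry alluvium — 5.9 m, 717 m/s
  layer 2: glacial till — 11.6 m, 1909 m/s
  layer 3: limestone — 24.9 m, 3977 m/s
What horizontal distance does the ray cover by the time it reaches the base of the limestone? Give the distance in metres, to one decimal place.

49.7 m

p = sin θ₁/V₁ = sin 9.0°/717 = 2.1818e-04 s/m is conserved through the stack.
Layer 1: θ = 9.00°; offset = 5.9·tan 9.00° = 0.934 m.
Layer 2: sin θ = p·1909 = 0.4165 → θ = 24.61°; offset = 11.6·tan 24.61° = 5.314 m.
Layer 3: sin θ = p·3977 = 0.8677 → θ = 60.19°; offset = 24.9·tan 60.19° = 43.464 m.
Summing the layer offsets gives 49.713 m.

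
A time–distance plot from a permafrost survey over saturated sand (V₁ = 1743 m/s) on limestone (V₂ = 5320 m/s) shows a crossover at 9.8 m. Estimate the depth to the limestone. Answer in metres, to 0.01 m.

3.49 m

h = (x_cross/2)·√((V₂−V₁)/(V₂+V₁)).
(V₂−V₁)/(V₂+V₁) = (5320−1743)/(5320+1743) = 0.5064; √ = 0.7116.
h = (9.8/2)·0.7116 = 3.49 m.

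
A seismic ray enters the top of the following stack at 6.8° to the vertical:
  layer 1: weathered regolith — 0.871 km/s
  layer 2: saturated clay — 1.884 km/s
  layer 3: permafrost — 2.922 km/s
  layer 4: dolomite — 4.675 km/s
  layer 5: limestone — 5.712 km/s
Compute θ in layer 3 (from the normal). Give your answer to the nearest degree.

Snell's law across each interface conserves sin θ / V, so sin θ_3 = V_3·sin θ₁/V₁.
sin θ_3 = 2.922 × sin 6.8° / 0.871 = 0.3972.
θ_3 = arcsin 0.3972 = 23.40°.

23°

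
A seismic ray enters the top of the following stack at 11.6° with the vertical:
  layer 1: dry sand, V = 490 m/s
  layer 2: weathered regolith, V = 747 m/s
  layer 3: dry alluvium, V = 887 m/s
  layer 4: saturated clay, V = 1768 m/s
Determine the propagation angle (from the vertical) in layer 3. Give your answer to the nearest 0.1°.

21.3°

Ray parameter p = sin 11.6° / 490 = 4.1036e-04 s/m.
sin θ_3 = p·V_3 = 4.1036e-04 × 887 = 0.3640.
θ_3 = arcsin 0.3640 = 21.35°.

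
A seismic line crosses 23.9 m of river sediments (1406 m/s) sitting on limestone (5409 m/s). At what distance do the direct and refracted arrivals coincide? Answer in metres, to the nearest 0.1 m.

θ_c = arcsin(1406/5409) = 15.07°, so cos θ_c = 0.9656 and tᵢ = 2h cos θ_c/V₁ = 0.0328 s.
At crossover x/V₁ = x/V₂ + tᵢ ⇒ x = tᵢ/(1/V₁ − 1/V₂) = 0.03283/(7.1124e-04 − 1.8488e-04) = 62.37 m.

62.4 m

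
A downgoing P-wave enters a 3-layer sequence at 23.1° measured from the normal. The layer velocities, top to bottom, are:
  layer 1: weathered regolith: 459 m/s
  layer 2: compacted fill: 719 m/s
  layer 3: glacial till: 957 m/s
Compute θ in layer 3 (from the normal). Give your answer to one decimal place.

Snell's law across each interface conserves sin θ / V, so sin θ_3 = V_3·sin θ₁/V₁.
sin θ_3 = 957 × sin 23.1° / 459 = 0.8180.
θ_3 = arcsin 0.8180 = 54.89°.

54.9°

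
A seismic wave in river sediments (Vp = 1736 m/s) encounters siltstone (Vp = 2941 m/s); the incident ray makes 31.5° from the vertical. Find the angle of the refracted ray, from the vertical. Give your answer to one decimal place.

62.3°

sin θ₁/V₁ = sin θ₂/V₂ ⇒ sin θ₂ = 2941·sin 31.5°/1736 = 2941·0.5225/1736 = 0.8852.
θ₂ = sin⁻¹(0.8852) = 62.27° (from vertical).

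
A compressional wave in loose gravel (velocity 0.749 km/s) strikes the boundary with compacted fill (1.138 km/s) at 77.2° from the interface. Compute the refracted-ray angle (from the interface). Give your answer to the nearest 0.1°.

70.3°

Angle from the normal: 90° − 77.2° = 12.8°.
sin θ₁/V₁ = sin θ₂/V₂ ⇒ sin θ₂ = 1.138·sin 12.8°/0.749 = 1.138·0.2215/0.749 = 0.3366.
θ₂ = sin⁻¹(0.3366) = 19.67° (from vertical).
From the interface: 90° − 19.67° = 70.33°.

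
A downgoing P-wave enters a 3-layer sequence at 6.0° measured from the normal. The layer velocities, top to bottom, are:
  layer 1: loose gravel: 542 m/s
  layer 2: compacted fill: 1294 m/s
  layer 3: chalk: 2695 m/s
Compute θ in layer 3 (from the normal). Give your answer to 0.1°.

Snell's law across each interface conserves sin θ / V, so sin θ_3 = V_3·sin θ₁/V₁.
sin θ_3 = 2695 × sin 6.0° / 542 = 0.5197.
θ_3 = 31.32° from the vertical.

31.3°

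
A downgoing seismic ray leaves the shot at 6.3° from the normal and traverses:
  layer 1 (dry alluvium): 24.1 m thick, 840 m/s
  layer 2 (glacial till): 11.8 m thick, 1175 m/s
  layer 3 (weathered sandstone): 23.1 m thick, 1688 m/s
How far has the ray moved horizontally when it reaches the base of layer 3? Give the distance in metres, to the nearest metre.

Apply Snell's law at each interface; in layer i the horizontal offset is hᵢ·tan θᵢ.
Layer 1: θ = 6.30°; offset = 24.1·tan 6.30° = 2.661 m.
Layer 2: sin θ = 1175·sin 6.3°/840 = 0.1535, θ = 8.83°; offset = 11.8·tan 8.83° = 1.833 m.
Layer 3: sin θ = 1688·sin 6.3°/840 = 0.2205, θ = 12.74°; offset = 23.1·tan 12.74° = 5.222 m.
Summing the layer offsets gives 9.716 m.

10 m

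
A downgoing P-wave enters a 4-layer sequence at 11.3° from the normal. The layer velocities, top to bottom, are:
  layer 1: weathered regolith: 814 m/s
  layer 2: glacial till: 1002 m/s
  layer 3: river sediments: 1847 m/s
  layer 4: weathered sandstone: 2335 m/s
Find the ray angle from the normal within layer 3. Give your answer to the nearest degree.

26°

Snell's law across each interface conserves sin θ / V, so sin θ_3 = V_3·sin θ₁/V₁.
sin θ_3 = 1847 × sin 11.3° / 814 = 0.4446.
θ_3 = 26.40° from the vertical.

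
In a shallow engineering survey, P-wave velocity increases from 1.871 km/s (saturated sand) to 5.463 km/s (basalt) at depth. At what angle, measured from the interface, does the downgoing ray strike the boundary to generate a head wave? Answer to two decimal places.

At critical incidence the refracted ray runs along the interface (θ₂ = 90°), so sin θ_c = V₁/V₂.
θ_c = arcsin(1.871/5.463) = arcsin 0.3425 = 20.03°.
Measured from the interface: 90° − 20.03° = 69.97°.

69.97°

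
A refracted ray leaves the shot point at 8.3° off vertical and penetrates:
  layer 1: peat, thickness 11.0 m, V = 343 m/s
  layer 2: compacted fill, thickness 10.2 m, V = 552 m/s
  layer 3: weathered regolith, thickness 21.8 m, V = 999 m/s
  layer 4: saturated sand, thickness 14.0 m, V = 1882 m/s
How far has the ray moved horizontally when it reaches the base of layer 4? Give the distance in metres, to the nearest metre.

32 m

p = sin θ₁/V₁ = sin 8.3°/343 = 4.2086e-04 s/m is conserved through the stack.
Layer 1: θ = 8.30°; offset = 11.0·tan 8.30° = 1.605 m.
Layer 2: sin θ = p·552 = 0.2323 → θ = 13.43°; offset = 10.2·tan 13.43° = 2.436 m.
Layer 3: sin θ = p·999 = 0.4204 → θ = 24.86°; offset = 21.8·tan 24.86° = 10.102 m.
Layer 4: sin θ = p·1882 = 0.7921 → θ = 52.38°; offset = 14.0·tan 52.38° = 18.166 m.
Summing the layer offsets gives 32.308 m.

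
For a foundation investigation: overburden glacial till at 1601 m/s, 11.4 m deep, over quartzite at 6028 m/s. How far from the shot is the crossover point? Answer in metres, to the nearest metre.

30 m

θ_c = arcsin(1601/6028) = 15.40°, so cos θ_c = 0.9641 and tᵢ = 2h cos θ_c/V₁ = 0.0137 s.
At crossover x/V₁ = x/V₂ + tᵢ ⇒ x = tᵢ/(1/V₁ − 1/V₂) = 0.01373/(6.2461e-04 − 1.6589e-04) = 29.93 m.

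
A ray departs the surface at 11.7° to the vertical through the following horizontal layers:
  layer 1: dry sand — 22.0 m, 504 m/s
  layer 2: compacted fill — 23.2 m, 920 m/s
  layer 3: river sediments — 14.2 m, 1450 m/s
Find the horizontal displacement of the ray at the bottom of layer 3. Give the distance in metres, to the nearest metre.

24 m

Apply Snell's law at each interface; in layer i the horizontal offset is hᵢ·tan θᵢ.
Layer 1: θ = 11.70°; offset = 22.0·tan 11.70° = 4.556 m.
Layer 2: sin θ = 920·sin 11.7°/504 = 0.3702, θ = 21.73°; offset = 23.2·tan 21.73° = 9.245 m.
Layer 3: sin θ = 1450·sin 11.7°/504 = 0.5834, θ = 35.69°; offset = 14.2·tan 35.69° = 10.200 m.
Σ offsets = 24.001 m.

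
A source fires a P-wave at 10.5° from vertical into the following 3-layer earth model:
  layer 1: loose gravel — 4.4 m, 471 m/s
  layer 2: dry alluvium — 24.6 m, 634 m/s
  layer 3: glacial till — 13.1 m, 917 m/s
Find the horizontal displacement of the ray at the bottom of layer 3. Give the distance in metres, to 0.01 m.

Apply Snell's law at each interface; in layer i the horizontal offset is hᵢ·tan θᵢ.
Layer 1: θ = 10.50°; offset = 4.4·tan 10.50° = 0.8155 m.
Layer 2: sin θ = 634·sin 10.5°/471 = 0.2453, θ = 14.20°; offset = 24.6·tan 14.20° = 6.2246 m.
Layer 3: sin θ = 917·sin 10.5°/471 = 0.3548, θ = 20.78°; offset = 13.1·tan 20.78° = 4.9713 m.
Total horizontal offset = 12.0114 m.

12.01 m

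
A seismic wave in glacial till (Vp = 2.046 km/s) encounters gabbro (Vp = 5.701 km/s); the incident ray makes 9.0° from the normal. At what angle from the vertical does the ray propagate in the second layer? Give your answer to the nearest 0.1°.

Snell's law: sin θ₂ = (V₂/V₁)·sin θ₁ = (5.701/2.046)·sin 9.0° = 0.4359.
θ₂ = arcsin 0.4359 = 25.84° from the normal.

25.8°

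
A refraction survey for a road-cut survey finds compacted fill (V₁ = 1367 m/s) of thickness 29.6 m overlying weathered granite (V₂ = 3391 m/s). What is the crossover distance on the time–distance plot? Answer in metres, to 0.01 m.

x_cross = 2h·√((V₂+V₁)/(V₂−V₁)).
(V₂+V₁)/(V₂−V₁) = (3391+1367)/(3391−1367) = 2.3508; √ = 1.5332.
x_cross = 2·29.6·1.5332 = 90.77 m.

90.77 m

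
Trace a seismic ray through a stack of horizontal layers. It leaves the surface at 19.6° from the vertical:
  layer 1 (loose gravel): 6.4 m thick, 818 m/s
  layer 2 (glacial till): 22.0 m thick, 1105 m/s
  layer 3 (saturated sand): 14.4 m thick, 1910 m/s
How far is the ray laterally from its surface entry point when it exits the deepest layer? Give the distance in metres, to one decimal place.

31.6 m

Ray parameter p = sin 19.6° / 818 m/s = 4.1009e-04 s/m.
Layer 1: θ = 19.60°; offset = 6.4·tan 19.60° = 2.279 m.
Layer 2: sin θ = p·1105 = 0.4531 → θ = 26.95°; offset = 22.0·tan 26.95° = 11.183 m.
Layer 3: sin θ = p·1910 = 0.7833 → θ = 51.56°; offset = 14.4·tan 51.56° = 18.143 m.
Total horizontal offset = 31.605 m.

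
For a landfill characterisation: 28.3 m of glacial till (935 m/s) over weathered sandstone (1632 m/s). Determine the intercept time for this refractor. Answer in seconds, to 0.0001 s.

0.0496 s

θ_c = arcsin(V₁/V₂) = arcsin(935/1632) = 34.95°; cos θ_c = 0.8196.
tᵢ = 2h·cos θ_c / V₁ = 2·28.3·0.8196 / 935 = 0.04962 s.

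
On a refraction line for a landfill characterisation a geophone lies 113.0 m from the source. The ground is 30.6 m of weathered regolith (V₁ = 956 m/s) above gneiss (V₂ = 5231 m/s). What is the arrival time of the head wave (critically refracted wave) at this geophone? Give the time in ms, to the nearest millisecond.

85 ms

θ_c = arcsin(V₁/V₂) = arcsin(956/5231) = 10.53°, cos θ_c = 0.9832.
Intercept time tᵢ = 2h cos θ_c / V₁ = 2·30.6·0.9832/956 = 0.06294 s.
t = x/V₂ + tᵢ = 113.0/5231 + 0.06294 = 0.08454 s.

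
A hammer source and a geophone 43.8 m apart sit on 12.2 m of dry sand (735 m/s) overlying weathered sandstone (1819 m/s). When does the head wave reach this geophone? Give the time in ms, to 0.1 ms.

t = x/V₂ + 2h·√(V₂²−V₁²)/(V₁V₂).
√(V₂²−V₁²) = √(1819²−735²) = 1663.9 m/s; delay term = 2·12.2·1663.9/(735·1819) = 0.03037 s.
t = 43.8/1819 + 0.03037 = 0.05445 s.

54.4 ms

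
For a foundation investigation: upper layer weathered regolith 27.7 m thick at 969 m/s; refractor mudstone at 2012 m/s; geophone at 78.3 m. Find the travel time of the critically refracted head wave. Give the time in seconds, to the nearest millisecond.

0.089 s

θ_c = arcsin(V₁/V₂) = arcsin(969/2012) = 28.79°, cos θ_c = 0.8764.
Intercept time tᵢ = 2h cos θ_c / V₁ = 2·27.7·0.8764/969 = 0.05011 s.
t = x/V₂ + tᵢ = 78.3/2012 + 0.05011 = 0.08902 s.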